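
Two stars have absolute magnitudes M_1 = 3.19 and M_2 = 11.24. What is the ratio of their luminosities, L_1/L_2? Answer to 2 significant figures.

L_1/L_2 ≈ 1700

ΔM = M_1 − M_2 = -8.05
L_1/L_2 = 10^(−0.4 ΔM) = 10^3.220 = 1660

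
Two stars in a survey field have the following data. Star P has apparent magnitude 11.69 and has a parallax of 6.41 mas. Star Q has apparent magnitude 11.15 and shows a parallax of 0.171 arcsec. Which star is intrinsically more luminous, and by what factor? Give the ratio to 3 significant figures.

Star P: p = 6.41 mas = 6.41×10^-3″ → d = 1/p = 156.0 pc
Star P: M = m − 5 log₁₀ d + 5 = 11.69 − 5·2.1931 + 5 = 5.724
Star Q: d = 1/p = 1/0.171″ = 5.848 pc
Star Q: M = m − 5 log₁₀ d + 5 = 11.15 − 5·0.7670 + 5 = 12.315
ΔM = M_P − M_Q = 5.724 − (12.315) = -6.591; smaller M is more luminous → Star P.
L ratio = 10^(0.4 |ΔM|) = 10^2.636 = 432.8

Star P is more luminous, by a factor of 433.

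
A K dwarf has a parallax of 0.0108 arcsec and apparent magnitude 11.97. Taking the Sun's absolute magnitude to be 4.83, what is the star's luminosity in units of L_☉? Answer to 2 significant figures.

d = 1/p = 1/0.0108″ = 92.59 pc
M = m − 5 log₁₀ d + 5 = 11.97 − 5·1.9666 + 5 = 7.137
M − M_☉ = 7.137 − 4.83 = 2.307
L/L_☉ = 10^(−0.4 × 2.307) = 0.1194

L/L_☉ ≈ 0.12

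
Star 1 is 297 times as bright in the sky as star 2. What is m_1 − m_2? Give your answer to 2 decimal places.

m_1 − m_2 ≈ -6.18

Pogson: Δm = −2.5 log₁₀(ratio) = −2.5 log₁₀(297) = −2.5 × 2.4728 = -6.182
Star 1 is brighter, so it has the smaller magnitude: the difference is negative.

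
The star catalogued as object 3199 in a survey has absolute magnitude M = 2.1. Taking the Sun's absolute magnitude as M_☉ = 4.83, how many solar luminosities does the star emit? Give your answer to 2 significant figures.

M − M_☉ = 2.1 − 4.83 = -2.730
L/L_☉ = 10^(−0.4 (M − M_☉)) = 10^1.092 = 12.36

L/L_☉ ≈ 12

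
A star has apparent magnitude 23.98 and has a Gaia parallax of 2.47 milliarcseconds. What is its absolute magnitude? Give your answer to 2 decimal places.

p = 2.47 mas = 2.47×10^-3″ → d = 1/p = 404.9 pc
5 log₁₀(d/10 pc) = 5 log₁₀(404.9) − 5 = 8.037
M = m − 5 log₁₀(d/10) = 23.98 − 8.037 = 15.943

M ≈ 15.94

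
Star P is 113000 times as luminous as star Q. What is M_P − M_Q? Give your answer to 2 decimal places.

Pogson: ΔM = −2.5 log₁₀(ratio) = −2.5 log₁₀(113000) = −2.5 × 5.0531 = -12.633
Star P is brighter, so it has the smaller magnitude: the difference is negative.

M_P − M_Q ≈ -12.63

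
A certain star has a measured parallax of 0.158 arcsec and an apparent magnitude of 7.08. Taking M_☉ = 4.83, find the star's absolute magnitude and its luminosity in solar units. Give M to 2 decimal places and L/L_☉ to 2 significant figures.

M ≈ 8.07; L/L_☉ ≈ 0.050

d = 1/p = 1/0.158″ = 6.329 pc
M = m − 5 log₁₀ d + 5 = 7.08 − 5·0.8013 + 5 = 8.073
M − M_☉ = 8.073 − 4.83 = 3.243
L/L_☉ = 10^(−0.4 × 3.243) = 0.05043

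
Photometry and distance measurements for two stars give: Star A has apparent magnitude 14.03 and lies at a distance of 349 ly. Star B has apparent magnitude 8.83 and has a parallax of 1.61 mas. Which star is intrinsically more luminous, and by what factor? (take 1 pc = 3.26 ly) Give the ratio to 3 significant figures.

Star A: d = 349 ly / 3.26 = 107.1 pc
Star A: M = m − 5 log₁₀ d + 5 = 14.03 − 5·2.0296 + 5 = 8.882
Star B: p = 1.61 mas = 1.61×10^-3″ → d = 1/p = 621.1 pc
Star B: M = m − 5 log₁₀ d + 5 = 8.83 − 5·2.7932 + 5 = -0.136
ΔM = M_A − M_B = 8.882 − (-0.136) = 9.018; smaller M is more luminous → Star B.
L ratio = 10^(0.4 |ΔM|) = 10^3.607 = 4047

Star B is more luminous, by a factor of 4050.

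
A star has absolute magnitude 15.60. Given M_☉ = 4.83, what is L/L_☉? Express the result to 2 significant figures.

M − M_☉ = 15.60 − 4.83 = 10.770
L/L_☉ = 10^(−0.4 (M − M_☉)) = 10^-4.308 = 4.920×10^-5

L/L_☉ ≈ 4.9×10^-5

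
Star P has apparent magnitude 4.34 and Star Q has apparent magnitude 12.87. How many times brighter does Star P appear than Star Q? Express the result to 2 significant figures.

Magnitude difference = -8.53
Flux ratio = 10^(−0.4 Δm) = 10^(−0.4 × -8.53) = 10^3.412 = 2582

2600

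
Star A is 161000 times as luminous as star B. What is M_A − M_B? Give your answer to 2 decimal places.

Pogson: ΔM = −2.5 log₁₀(ratio) = −2.5 log₁₀(161000) = −2.5 × 5.2068 = -13.017
Star A is brighter, so it has the smaller magnitude: the difference is negative.

M_A − M_B ≈ -13.02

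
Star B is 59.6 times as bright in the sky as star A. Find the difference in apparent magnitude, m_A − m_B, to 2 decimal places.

Pogson: Δm = −2.5 log₁₀(ratio) = −2.5 log₁₀(59.6) = −2.5 × 1.7752 = -4.438
Star B is brighter so has the smaller magnitude: m_A − m_B is positive.

m_A − m_B ≈ 4.44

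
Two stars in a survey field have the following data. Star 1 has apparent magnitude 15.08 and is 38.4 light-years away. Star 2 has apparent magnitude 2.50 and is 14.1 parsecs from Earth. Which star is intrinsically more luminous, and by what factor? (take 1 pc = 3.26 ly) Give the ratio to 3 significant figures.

Star 1: d = 38.4 ly / 3.26 = 11.78 pc
Star 1: M = m − 5 log₁₀ d + 5 = 15.08 − 5·1.0711 + 5 = 14.724
Star 2: M = m − 5 log₁₀ d + 5 = 2.50 − 5·1.1492 + 5 = 1.754
ΔM = M_1 − M_2 = 14.724 − (1.754) = 12.971; smaller M is more luminous → Star 2.
L ratio = 10^(0.4 |ΔM|) = 10^5.188 = 154200

Star 2 is more luminous, by a factor of 154000.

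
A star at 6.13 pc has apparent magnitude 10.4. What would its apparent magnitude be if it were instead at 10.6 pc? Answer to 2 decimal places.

Flux ∝ 1/d², so Δm = 5 log₁₀(d₂/d₁) = 5 log₁₀(10.6/6.13) = 1.189
m₂ = m₁ + Δm = 10.4 + (1.189) = 11.589

m ≈ 11.59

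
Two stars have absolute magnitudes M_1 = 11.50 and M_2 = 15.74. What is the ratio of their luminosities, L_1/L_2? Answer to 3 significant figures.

ΔM = M_1 − M_2 = -4.24
L_1/L_2 = 10^(−0.4 ΔM) = 10^1.696 = 49.66

L_1/L_2 ≈ 49.7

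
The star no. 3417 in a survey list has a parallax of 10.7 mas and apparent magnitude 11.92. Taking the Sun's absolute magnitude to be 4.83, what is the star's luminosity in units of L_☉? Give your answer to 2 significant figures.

L/L_☉ ≈ 0.13

d = 1/p = 1000/10.7 mas = 93.46 pc
M = m − 5 log₁₀ d + 5 = 11.92 − 5·1.9706 + 5 = 7.067
M − M_☉ = 7.067 − 4.83 = 2.237
L/L_☉ = 10^(−0.4 × 2.237) = 0.1274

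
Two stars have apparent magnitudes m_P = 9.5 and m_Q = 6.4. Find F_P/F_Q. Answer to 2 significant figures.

F_P/F_Q ≈ 0.058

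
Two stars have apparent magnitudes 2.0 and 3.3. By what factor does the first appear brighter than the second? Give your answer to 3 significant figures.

3.31

Magnitude difference = -1.3
Flux ratio = 10^(−0.4 Δm) = 10^(−0.4 × -1.3) = 10^0.520 = 3.311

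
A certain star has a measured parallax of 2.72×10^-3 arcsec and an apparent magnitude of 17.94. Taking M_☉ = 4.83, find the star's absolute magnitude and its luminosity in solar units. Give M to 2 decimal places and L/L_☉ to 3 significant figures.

M ≈ 10.11; L/L_☉ ≈ 7.71×10^-3

d = 1/p = 1/2.72×10^-3″ = 367.6 pc
M = m − 5 log₁₀ d + 5 = 17.94 − 5·2.5654 + 5 = 10.113
M − M_☉ = 10.113 − 4.83 = 5.283
L/L_☉ = 10^(−0.4 × 5.283) = 7.707×10^-3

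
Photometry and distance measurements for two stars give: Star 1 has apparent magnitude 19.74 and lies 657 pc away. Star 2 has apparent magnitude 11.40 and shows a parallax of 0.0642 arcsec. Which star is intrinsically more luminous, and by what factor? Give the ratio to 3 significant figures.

Star 1: M = m − 5 log₁₀ d + 5 = 19.74 − 5·2.8176 + 5 = 10.652
Star 2: d = 1/p = 1/0.0642″ = 15.58 pc
Star 2: M = m − 5 log₁₀ d + 5 = 11.40 − 5·1.1925 + 5 = 10.438
ΔM = M_1 − M_2 = 10.652 − (10.438) = 0.214; smaller M is more luminous → Star 2.
L ratio = 10^(0.4 |ΔM|) = 10^0.086 = 1.218

Star 2 is more luminous, by a factor of 1.22.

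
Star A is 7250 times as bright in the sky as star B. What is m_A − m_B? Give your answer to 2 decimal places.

Pogson: Δm = −2.5 log₁₀(ratio) = −2.5 log₁₀(7250) = −2.5 × 3.8603 = -9.651
Star A is brighter, so it has the smaller magnitude: the difference is negative.

m_A − m_B ≈ -9.65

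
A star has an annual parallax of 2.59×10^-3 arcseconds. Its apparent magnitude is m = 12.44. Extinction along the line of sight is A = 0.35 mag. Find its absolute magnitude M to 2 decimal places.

M ≈ 4.16

d = 1/p = 1/2.59×10^-3″ = 386.1 pc
5 log₁₀(d/10 pc) = 5 log₁₀(386.1) − 5 = 7.934
M = m − 5 log₁₀(d/10) − A = 12.44 − 7.934 − 0.35 = 4.156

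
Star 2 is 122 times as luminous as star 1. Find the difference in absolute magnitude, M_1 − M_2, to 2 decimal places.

Pogson: ΔM = −2.5 log₁₀(ratio) = −2.5 log₁₀(122) = −2.5 × 2.0864 = -5.216
Star 2 is brighter so has the smaller magnitude: M_1 − M_2 is positive.

M_1 − M_2 ≈ 5.22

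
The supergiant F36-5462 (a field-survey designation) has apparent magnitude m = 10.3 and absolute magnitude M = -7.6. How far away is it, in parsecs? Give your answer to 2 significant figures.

Distance modulus: m − M = 10.3 − (-7.6) = 17.900
m − M = 5 log₁₀ d − 5
log₁₀ d = (m − M)/5 + 1 = 4.5800
d = 10^4.5800 = 38020 pc

d ≈ 38000 pc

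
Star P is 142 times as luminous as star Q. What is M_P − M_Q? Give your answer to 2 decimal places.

Pogson: ΔM = −2.5 log₁₀(ratio) = −2.5 log₁₀(142) = −2.5 × 2.1523 = -5.381
Star P is brighter, so it has the smaller magnitude: the difference is negative.

M_P − M_Q ≈ -5.38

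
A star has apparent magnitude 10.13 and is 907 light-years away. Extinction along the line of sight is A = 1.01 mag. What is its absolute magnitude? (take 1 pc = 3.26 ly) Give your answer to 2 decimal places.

d = 907 ly / 3.26 = 278.2 pc
5 log₁₀(d/10 pc) = 5 log₁₀(278.2) − 5 = 7.222
M = m − 5 log₁₀(d/10) − A = 10.13 − 7.222 − 1.01 = 1.898

M ≈ 1.90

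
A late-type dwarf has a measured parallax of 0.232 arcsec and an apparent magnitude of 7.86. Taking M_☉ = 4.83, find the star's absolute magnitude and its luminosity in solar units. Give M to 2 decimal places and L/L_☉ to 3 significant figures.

M ≈ 9.69; L/L_☉ ≈ 0.0114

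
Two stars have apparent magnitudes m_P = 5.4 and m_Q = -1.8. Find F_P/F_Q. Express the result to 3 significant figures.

Δm = 5.4 − (-1.8) = 7.2
Flux ratio = 10^(−0.4 Δm) = 10^(−0.4 × 7.2) = 10^-2.880 = 1.318×10^-3

F_P/F_Q ≈ 1.32×10^-3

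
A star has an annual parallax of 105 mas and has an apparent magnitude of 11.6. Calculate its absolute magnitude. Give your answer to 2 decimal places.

p = 105 mas = 0.105″ → d = 1/p = 9.524 pc
5 log₁₀(d/10 pc) = 5 log₁₀(9.524) − 5 = -0.106
M = m − 5 log₁₀(d/10) = 11.6 + 0.106 = 11.706

M ≈ 11.71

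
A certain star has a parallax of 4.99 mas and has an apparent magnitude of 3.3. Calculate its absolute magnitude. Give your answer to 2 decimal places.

M ≈ -3.21

p = 4.99 mas = 4.99×10^-3″ → d = 1/p = 200.4 pc
5 log₁₀(d/10 pc) = 5 log₁₀(200.4) − 5 = 6.509
M = m − 5 log₁₀(d/10) = 3.3 − 6.509 = -3.209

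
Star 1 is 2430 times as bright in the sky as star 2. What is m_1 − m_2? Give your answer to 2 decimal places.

Pogson: Δm = −2.5 log₁₀(ratio) = −2.5 log₁₀(2430) = −2.5 × 3.3856 = -8.464
Star 1 is brighter, so it has the smaller magnitude: the difference is negative.

m_1 − m_2 ≈ -8.46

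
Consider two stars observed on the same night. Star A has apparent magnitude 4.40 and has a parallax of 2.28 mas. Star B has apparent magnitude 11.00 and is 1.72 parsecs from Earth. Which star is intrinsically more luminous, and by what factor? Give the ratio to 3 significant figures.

Star A is more luminous, by a factor of 2.84×10^7.

Star A: p = 2.28 mas = 2.28×10^-3″ → d = 1/p = 438.6 pc
Star A: M = m − 5 log₁₀ d + 5 = 4.40 − 5·2.6421 + 5 = -3.810
Star B: M = m − 5 log₁₀ d + 5 = 11.00 − 5·0.2355 + 5 = 14.822
ΔM = M_A − M_B = -3.810 − (14.822) = -18.633; smaller M is more luminous → Star A.
L ratio = 10^(0.4 |ΔM|) = 10^7.453 = 2.838×10^7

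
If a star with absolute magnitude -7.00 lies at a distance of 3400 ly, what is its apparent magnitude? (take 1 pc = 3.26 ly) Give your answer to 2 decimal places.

m ≈ 3.09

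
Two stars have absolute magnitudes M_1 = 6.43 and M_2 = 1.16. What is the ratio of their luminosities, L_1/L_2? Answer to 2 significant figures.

L_1/L_2 ≈ 7.8×10^-3

ΔM = M_1 − M_2 = 5.27
L_1/L_2 = 10^(−0.4 ΔM) = 10^-2.108 = 7.798×10^-3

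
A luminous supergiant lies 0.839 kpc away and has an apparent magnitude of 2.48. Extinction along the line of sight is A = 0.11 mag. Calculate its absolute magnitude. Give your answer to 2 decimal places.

M ≈ -7.25

d = 0.839 kpc = 839.0 pc
5 log₁₀(d/10 pc) = 5 log₁₀(839.0) − 5 = 9.619
M = m − 5 log₁₀(d/10) − A = 2.48 − 9.619 − 0.11 = -7.249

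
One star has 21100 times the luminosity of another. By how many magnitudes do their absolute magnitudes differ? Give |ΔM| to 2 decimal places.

|ΔM| ≈ 10.81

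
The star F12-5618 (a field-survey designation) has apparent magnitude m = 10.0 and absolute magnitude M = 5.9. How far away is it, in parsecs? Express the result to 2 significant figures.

d ≈ 66 pc

Distance modulus: m − M = 10.0 − (5.9) = 4.100
m − M = 5 log₁₀ d − 5
log₁₀ d = (m − M)/5 + 1 = 1.8200
d = 10^1.8200 = 66.07 pc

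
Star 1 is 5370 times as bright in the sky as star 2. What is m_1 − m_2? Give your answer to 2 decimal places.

m_1 − m_2 ≈ -9.32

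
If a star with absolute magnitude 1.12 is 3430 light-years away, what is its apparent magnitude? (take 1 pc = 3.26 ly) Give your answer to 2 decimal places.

m ≈ 11.23

d = 3430 ly / 3.26 = 1052 pc
m = M + 5 log₁₀ d − 5 = 1.12 + 5·3.0221 − 5 = 11.230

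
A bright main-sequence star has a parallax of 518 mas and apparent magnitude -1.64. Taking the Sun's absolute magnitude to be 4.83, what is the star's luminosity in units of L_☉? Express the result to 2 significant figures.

d = 1/p = 1000/518 mas = 1.931 pc
M = m − 5 log₁₀ d + 5 = -1.64 − 5·0.2857 + 5 = 1.932
M − M_☉ = 1.932 − 4.83 = -2.898
L/L_☉ = 10^(−0.4 × -2.898) = 14.43

L/L_☉ ≈ 14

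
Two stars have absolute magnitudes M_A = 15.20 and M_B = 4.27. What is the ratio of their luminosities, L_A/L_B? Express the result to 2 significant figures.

L_A/L_B ≈ 4.2×10^-5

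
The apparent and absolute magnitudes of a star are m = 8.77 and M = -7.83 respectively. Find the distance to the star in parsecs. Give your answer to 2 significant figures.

d ≈ 21000 pc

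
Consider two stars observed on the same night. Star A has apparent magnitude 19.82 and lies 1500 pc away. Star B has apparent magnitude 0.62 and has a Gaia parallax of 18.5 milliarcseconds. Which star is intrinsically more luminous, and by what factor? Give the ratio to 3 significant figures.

Star B is more luminous, by a factor of 62200.

Star A: M = m − 5 log₁₀ d + 5 = 19.82 − 5·3.1761 + 5 = 8.940
Star B: p = 18.5 mas = 0.0185″ → d = 1/p = 54.05 pc
Star B: M = m − 5 log₁₀ d + 5 = 0.62 − 5·1.7328 + 5 = -3.044
ΔM = M_A − M_B = 8.940 − (-3.044) = 11.984; smaller M is more luminous → Star B.
L ratio = 10^(0.4 |ΔM|) = 10^4.793 = 62150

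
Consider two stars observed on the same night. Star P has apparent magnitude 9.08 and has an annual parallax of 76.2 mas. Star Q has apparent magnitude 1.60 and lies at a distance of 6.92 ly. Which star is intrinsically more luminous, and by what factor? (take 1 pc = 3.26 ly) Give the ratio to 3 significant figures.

Star P: p = 76.2 mas = 0.0762″ → d = 1/p = 13.12 pc
Star P: M = m − 5 log₁₀ d + 5 = 9.08 − 5·1.1180 + 5 = 8.490
Star Q: d = 6.92 ly / 3.26 = 2.123 pc
Star Q: M = m − 5 log₁₀ d + 5 = 1.60 − 5·0.3269 + 5 = 4.966
ΔM = M_P − M_Q = 8.490 − (4.966) = 3.524; smaller M is more luminous → Star Q.
L ratio = 10^(0.4 |ΔM|) = 10^1.410 = 25.69

Star Q is more luminous, by a factor of 25.7.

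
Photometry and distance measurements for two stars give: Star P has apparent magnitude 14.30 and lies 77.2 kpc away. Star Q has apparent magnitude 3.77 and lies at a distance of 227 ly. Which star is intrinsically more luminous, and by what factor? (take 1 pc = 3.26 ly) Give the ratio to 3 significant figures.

Star P is more luminous, by a factor of 75.4.

Star P: d = 77.2 kpc = 77200 pc
Star P: M = m − 5 log₁₀ d + 5 = 14.30 − 5·4.8876 + 5 = -5.138
Star Q: d = 227 ly / 3.26 = 69.63 pc
Star Q: M = m − 5 log₁₀ d + 5 = 3.77 − 5·1.8428 + 5 = -0.444
ΔM = M_P − M_Q = -5.138 − (-0.444) = -4.694; smaller M is more luminous → Star P.
L ratio = 10^(0.4 |ΔM|) = 10^1.878 = 75.44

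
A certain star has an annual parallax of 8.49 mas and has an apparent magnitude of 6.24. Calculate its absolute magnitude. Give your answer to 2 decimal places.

M ≈ 0.88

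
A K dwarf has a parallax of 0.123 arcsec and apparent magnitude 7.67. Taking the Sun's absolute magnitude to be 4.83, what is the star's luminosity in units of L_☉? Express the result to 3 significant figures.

d = 1/p = 1/0.123″ = 8.130 pc
M = m − 5 log₁₀ d + 5 = 7.67 − 5·0.9101 + 5 = 8.120
M − M_☉ = 8.120 − 4.83 = 3.290
L/L_☉ = 10^(−0.4 × 3.290) = 0.04833

L/L_☉ ≈ 0.0483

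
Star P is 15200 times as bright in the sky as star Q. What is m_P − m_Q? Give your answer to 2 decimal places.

Pogson: Δm = −2.5 log₁₀(ratio) = −2.5 log₁₀(15200) = −2.5 × 4.1818 = -10.455
Star P is brighter, so it has the smaller magnitude: the difference is negative.

m_P − m_Q ≈ -10.45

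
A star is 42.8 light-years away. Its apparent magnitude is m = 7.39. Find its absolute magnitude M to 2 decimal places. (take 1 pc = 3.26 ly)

d = 42.8 ly / 3.26 = 13.13 pc
5 log₁₀(d/10 pc) = 5 log₁₀(13.13) − 5 = 0.591
M = m − 5 log₁₀(d/10) = 7.39 − 0.591 = 6.799

M ≈ 6.80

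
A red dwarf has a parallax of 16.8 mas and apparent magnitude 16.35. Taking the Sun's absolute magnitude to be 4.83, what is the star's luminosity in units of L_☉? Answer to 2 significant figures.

d = 1/p = 1000/16.8 mas = 59.52 pc
M = m − 5 log₁₀ d + 5 = 16.35 − 5·1.7747 + 5 = 12.477
M − M_☉ = 12.477 − 4.83 = 7.647
L/L_☉ = 10^(−0.4 × 7.647) = 8.737×10^-4

L/L_☉ ≈ 8.7×10^-4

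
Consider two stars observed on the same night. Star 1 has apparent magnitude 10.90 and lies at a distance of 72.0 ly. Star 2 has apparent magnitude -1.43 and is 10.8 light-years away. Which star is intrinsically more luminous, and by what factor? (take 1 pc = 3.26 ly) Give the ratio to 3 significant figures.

Star 2 is more luminous, by a factor of 1920.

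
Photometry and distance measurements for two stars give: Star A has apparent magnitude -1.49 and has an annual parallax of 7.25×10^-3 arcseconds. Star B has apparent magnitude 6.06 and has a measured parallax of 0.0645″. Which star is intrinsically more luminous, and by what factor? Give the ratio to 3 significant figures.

Star A is more luminous, by a factor of 82900.

Star A: d = 1/p = 1/7.25×10^-3″ = 137.9 pc
Star A: M = m − 5 log₁₀ d + 5 = -1.49 − 5·2.1397 + 5 = -7.188
Star B: d = 1/p = 1/0.0645″ = 15.50 pc
Star B: M = m − 5 log₁₀ d + 5 = 6.06 − 5·1.1904 + 5 = 5.108
ΔM = M_A − M_B = -7.188 − (5.108) = -12.296; smaller M is more luminous → Star A.
L ratio = 10^(0.4 |ΔM|) = 10^4.918 = 82880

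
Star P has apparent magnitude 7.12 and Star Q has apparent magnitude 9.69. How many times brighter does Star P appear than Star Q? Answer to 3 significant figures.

10.7

Δm = 7.12 − (9.69) = -2.57
Flux ratio = 10^(−0.4 Δm) = 10^(−0.4 × -2.57) = 10^1.028 = 10.67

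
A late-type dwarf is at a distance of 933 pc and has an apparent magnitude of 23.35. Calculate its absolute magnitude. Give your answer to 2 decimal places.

M ≈ 13.50

5 log₁₀(d/10 pc) = 5 log₁₀(933.0) − 5 = 9.849
M = m − 5 log₁₀(d/10) = 23.35 − 9.849 = 13.501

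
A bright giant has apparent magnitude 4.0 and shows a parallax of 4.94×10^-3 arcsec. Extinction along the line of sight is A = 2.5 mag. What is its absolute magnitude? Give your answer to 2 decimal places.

M ≈ -5.03

d = 1/p = 1/4.94×10^-3″ = 202.4 pc
5 log₁₀(d/10 pc) = 5 log₁₀(202.4) − 5 = 6.531
M = m − 5 log₁₀(d/10) − A = 4.0 − 6.531 − 2.5 = -5.031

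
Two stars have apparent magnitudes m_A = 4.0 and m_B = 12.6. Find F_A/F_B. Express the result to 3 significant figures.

Magnitude difference = -8.6
Flux ratio = 10^(−0.4 Δm) = 10^(−0.4 × -8.6) = 10^3.440 = 2754

F_A/F_B ≈ 2750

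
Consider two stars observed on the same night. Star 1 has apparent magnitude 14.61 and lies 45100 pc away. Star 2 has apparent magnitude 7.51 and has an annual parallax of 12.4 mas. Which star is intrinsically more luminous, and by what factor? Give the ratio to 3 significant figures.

Star 1 is more luminous, by a factor of 452.

Star 1: M = m − 5 log₁₀ d + 5 = 14.61 − 5·4.6542 + 5 = -3.661
Star 2: p = 12.4 mas = 0.0124″ → d = 1/p = 80.65 pc
Star 2: M = m − 5 log₁₀ d + 5 = 7.51 − 5·1.9066 + 5 = 2.977
ΔM = M_1 − M_2 = -3.661 − (2.977) = -6.638; smaller M is more luminous → Star 1.
L ratio = 10^(0.4 |ΔM|) = 10^2.655 = 452.1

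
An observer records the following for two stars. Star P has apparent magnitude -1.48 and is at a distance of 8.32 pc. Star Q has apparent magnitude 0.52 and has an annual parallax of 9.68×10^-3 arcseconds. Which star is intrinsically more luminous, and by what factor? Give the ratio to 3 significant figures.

Star P: M = m − 5 log₁₀ d + 5 = -1.48 − 5·0.9201 + 5 = -1.081
Star Q: d = 1/p = 1/9.68×10^-3″ = 103.3 pc
Star Q: M = m − 5 log₁₀ d + 5 = 0.52 − 5·2.0141 + 5 = -4.551
ΔM = M_P − M_Q = -1.081 − (-4.551) = 3.470; smaller M is more luminous → Star Q.
L ratio = 10^(0.4 |ΔM|) = 10^1.388 = 24.43

Star Q is more luminous, by a factor of 24.4.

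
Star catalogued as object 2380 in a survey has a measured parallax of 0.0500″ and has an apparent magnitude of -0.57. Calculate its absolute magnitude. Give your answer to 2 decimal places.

M ≈ -2.08

d = 1/p = 1/0.0500″ = 20.00 pc
5 log₁₀(d/10 pc) = 5 log₁₀(20.00) − 5 = 1.505
M = m − 5 log₁₀(d/10) = -0.57 − 1.505 = -2.075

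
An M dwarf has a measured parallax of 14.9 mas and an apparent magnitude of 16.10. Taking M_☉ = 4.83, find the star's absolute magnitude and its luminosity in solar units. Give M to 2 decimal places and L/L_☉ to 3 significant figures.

M ≈ 11.97; L/L_☉ ≈ 1.40×10^-3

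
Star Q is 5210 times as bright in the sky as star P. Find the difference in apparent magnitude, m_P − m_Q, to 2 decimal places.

m_P − m_Q ≈ 9.29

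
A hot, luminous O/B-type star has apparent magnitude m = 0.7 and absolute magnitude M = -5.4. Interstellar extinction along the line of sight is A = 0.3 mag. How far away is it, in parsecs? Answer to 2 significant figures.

d ≈ 140 pc

m − M = 5 log₁₀(d/10 pc) + A  ⇒  0.7 − (-5.4) − 0.3 = 5 log₁₀(d/10)
5.800 = 5 log₁₀(d/10)
log₁₀ d = (m − M − A)/5 + 1 = 2.1600
d = 10^2.1600 = 144.5 pc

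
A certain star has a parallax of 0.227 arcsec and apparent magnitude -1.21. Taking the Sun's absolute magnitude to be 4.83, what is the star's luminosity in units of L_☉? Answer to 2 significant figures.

L/L_☉ ≈ 51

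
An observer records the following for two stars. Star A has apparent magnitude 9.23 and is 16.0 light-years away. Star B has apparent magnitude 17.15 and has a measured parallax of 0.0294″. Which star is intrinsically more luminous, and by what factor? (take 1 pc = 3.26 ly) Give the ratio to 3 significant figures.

Star A is more luminous, by a factor of 30.7.

Star A: d = 16.0 ly / 3.26 = 4.908 pc
Star A: M = m − 5 log₁₀ d + 5 = 9.23 − 5·0.6909 + 5 = 10.775
Star B: d = 1/p = 1/0.0294″ = 34.01 pc
Star B: M = m − 5 log₁₀ d + 5 = 17.15 − 5·1.5317 + 5 = 14.492
ΔM = M_A − M_B = 10.775 − (14.492) = -3.716; smaller M is more luminous → Star A.
L ratio = 10^(0.4 |ΔM|) = 10^1.486 = 30.65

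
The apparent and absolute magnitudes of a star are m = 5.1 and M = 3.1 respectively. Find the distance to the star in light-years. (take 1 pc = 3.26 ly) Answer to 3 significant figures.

d ≈ 81.9 ly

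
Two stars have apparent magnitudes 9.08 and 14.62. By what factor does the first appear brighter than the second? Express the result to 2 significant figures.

160

Magnitude difference = -5.54
Flux ratio = 10^(−0.4 Δm) = 10^(−0.4 × -5.54) = 10^2.216 = 164.4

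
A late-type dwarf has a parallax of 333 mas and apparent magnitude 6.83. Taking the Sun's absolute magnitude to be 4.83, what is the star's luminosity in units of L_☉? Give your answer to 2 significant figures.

L/L_☉ ≈ 0.014

d = 1/p = 1000/333 mas = 3.003 pc
M = m − 5 log₁₀ d + 5 = 6.83 − 5·0.4776 + 5 = 9.442
M − M_☉ = 9.442 − 4.83 = 4.612
L/L_☉ = 10^(−0.4 × 4.612) = 0.01429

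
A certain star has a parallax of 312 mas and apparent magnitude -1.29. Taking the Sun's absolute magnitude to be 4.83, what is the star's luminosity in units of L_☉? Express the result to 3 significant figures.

L/L_☉ ≈ 28.8

d = 1/p = 1000/312 mas = 3.205 pc
M = m − 5 log₁₀ d + 5 = -1.29 − 5·0.5058 + 5 = 1.181
M − M_☉ = 1.181 − 4.83 = -3.649
L/L_☉ = 10^(−0.4 × -3.649) = 28.82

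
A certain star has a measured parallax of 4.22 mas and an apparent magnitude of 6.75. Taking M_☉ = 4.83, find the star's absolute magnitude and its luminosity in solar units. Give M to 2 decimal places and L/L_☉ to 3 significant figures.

d = 1/p = 1000/4.22 mas = 237.0 pc
M = m − 5 log₁₀ d + 5 = 6.75 − 5·2.3747 + 5 = -0.123
M − M_☉ = -0.123 − 4.83 = -4.953
L/L_☉ = 10^(−0.4 × -4.953) = 95.80

M ≈ -0.12; L/L_☉ ≈ 95.8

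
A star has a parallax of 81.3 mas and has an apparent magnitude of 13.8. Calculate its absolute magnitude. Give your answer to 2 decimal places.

p = 81.3 mas = 0.0813″ → d = 1/p = 12.30 pc
5 log₁₀(d/10 pc) = 5 log₁₀(12.30) − 5 = 0.450
M = m − 5 log₁₀(d/10) = 13.8 − 0.450 = 13.350

M ≈ 13.35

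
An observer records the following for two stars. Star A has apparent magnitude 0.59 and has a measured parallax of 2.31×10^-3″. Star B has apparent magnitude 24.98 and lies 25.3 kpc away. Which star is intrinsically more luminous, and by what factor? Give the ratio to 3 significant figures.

Star A is more luminous, by a factor of 1.67×10^6.

Star A: d = 1/p = 1/2.31×10^-3″ = 432.9 pc
Star A: M = m − 5 log₁₀ d + 5 = 0.59 − 5·2.6364 + 5 = -7.592
Star B: d = 25.3 kpc = 25300 pc
Star B: M = m − 5 log₁₀ d + 5 = 24.98 − 5·4.4031 + 5 = 7.964
ΔM = M_A − M_B = -7.592 − (7.964) = -15.556; smaller M is more luminous → Star A.
L ratio = 10^(0.4 |ΔM|) = 10^6.223 = 1.669×10^6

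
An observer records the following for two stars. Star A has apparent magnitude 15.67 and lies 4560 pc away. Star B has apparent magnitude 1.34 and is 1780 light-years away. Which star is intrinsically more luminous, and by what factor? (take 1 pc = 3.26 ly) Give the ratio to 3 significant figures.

Star A: M = m − 5 log₁₀ d + 5 = 15.67 − 5·3.6590 + 5 = 2.375
Star B: d = 1780 ly / 3.26 = 546.0 pc
Star B: M = m − 5 log₁₀ d + 5 = 1.34 − 5·2.7372 + 5 = -7.346
ΔM = M_A − M_B = 2.375 − (-7.346) = 9.721; smaller M is more luminous → Star B.
L ratio = 10^(0.4 |ΔM|) = 10^3.888 = 7735

Star B is more luminous, by a factor of 7740.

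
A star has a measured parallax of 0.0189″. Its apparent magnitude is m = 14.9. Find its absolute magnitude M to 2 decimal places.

d = 1/p = 1/0.0189″ = 52.91 pc
5 log₁₀(d/10 pc) = 5 log₁₀(52.91) − 5 = 3.618
M = m − 5 log₁₀(d/10) = 14.9 − 3.618 = 11.282

M ≈ 11.28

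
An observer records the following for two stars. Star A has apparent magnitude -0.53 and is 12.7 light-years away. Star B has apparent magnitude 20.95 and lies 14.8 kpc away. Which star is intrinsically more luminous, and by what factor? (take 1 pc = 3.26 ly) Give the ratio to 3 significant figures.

Star A is more luminous, by a factor of 27.1.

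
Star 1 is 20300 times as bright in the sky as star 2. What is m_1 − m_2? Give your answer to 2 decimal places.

m_1 − m_2 ≈ -10.77

Pogson: Δm = −2.5 log₁₀(ratio) = −2.5 log₁₀(20300) = −2.5 × 4.3075 = -10.769
Star 1 is brighter, so it has the smaller magnitude: the difference is negative.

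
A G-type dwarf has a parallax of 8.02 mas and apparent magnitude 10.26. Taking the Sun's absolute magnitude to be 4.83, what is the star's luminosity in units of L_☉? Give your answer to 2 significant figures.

d = 1/p = 1000/8.02 mas = 124.7 pc
M = m − 5 log₁₀ d + 5 = 10.26 − 5·2.0958 + 5 = 4.781
M − M_☉ = 4.781 − 4.83 = -0.049
L/L_☉ = 10^(−0.4 × -0.049) = 1.046

L/L_☉ ≈ 1.0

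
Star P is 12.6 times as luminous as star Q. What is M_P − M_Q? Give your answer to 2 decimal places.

Pogson: ΔM = −2.5 log₁₀(ratio) = −2.5 log₁₀(12.6) = −2.5 × 1.1004 = -2.751
Star P is brighter, so it has the smaller magnitude: the difference is negative.

M_P − M_Q ≈ -2.75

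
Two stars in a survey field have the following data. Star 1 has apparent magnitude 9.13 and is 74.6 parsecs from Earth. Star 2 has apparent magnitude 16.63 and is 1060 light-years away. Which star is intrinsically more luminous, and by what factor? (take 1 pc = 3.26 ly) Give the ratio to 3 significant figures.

Star 1: M = m − 5 log₁₀ d + 5 = 9.13 − 5·1.8727 + 5 = 4.766
Star 2: d = 1060 ly / 3.26 = 325.2 pc
Star 2: M = m − 5 log₁₀ d + 5 = 16.63 − 5·2.5121 + 5 = 9.070
ΔM = M_1 − M_2 = 4.766 − (9.070) = -4.303; smaller M is more luminous → Star 1.
L ratio = 10^(0.4 |ΔM|) = 10^1.721 = 52.64

Star 1 is more luminous, by a factor of 52.6.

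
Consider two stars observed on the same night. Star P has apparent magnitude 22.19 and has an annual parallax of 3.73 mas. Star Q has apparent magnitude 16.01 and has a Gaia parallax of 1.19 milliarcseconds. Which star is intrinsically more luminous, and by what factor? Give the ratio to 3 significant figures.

Star Q is more luminous, by a factor of 2910.

Star P: p = 3.73 mas = 3.73×10^-3″ → d = 1/p = 268.1 pc
Star P: M = m − 5 log₁₀ d + 5 = 22.19 − 5·2.4283 + 5 = 15.049
Star Q: p = 1.19 mas = 1.19×10^-3″ → d = 1/p = 840.3 pc
Star Q: M = m − 5 log₁₀ d + 5 = 16.01 − 5·2.9245 + 5 = 6.388
ΔM = M_P − M_Q = 15.049 − (6.388) = 8.661; smaller M is more luminous → Star Q.
L ratio = 10^(0.4 |ΔM|) = 10^3.464 = 2913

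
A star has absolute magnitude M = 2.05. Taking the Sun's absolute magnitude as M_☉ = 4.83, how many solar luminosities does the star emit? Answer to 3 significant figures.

L/L_☉ ≈ 12.9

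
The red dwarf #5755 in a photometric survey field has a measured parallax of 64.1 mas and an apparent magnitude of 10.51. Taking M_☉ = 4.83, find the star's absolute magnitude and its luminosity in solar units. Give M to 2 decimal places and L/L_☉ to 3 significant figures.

d = 1/p = 1000/64.1 mas = 15.60 pc
M = m − 5 log₁₀ d + 5 = 10.51 − 5·1.1931 + 5 = 9.544
M − M_☉ = 9.544 − 4.83 = 4.714
L/L_☉ = 10^(−0.4 × 4.714) = 0.01301

M ≈ 9.54; L/L_☉ ≈ 0.0130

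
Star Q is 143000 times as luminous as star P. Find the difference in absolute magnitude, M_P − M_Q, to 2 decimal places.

Pogson: ΔM = −2.5 log₁₀(ratio) = −2.5 log₁₀(143000) = −2.5 × 5.1553 = -12.888
Star Q is brighter so has the smaller magnitude: M_P − M_Q is positive.

M_P − M_Q ≈ 12.89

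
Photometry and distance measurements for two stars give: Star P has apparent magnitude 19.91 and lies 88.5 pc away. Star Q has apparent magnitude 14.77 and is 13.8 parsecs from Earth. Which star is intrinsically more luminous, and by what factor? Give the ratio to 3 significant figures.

Star P: M = m − 5 log₁₀ d + 5 = 19.91 − 5·1.9469 + 5 = 15.175
Star Q: M = m − 5 log₁₀ d + 5 = 14.77 − 5·1.1399 + 5 = 14.071
ΔM = M_P − M_Q = 15.175 − (14.071) = 1.105; smaller M is more luminous → Star Q.
L ratio = 10^(0.4 |ΔM|) = 10^0.442 = 2.766

Star Q is more luminous, by a factor of 2.77.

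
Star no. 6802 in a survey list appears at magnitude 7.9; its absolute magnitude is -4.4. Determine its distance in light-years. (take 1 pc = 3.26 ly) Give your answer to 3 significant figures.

Distance modulus: m − M = 7.9 − (-4.4) = 12.300
m − M = 5 log₁₀ d − 5
log₁₀ d = (m − M)/5 + 1 = 3.4600
d = 10^3.4600 = 2884 pc
= 9402 ly

d ≈ 9400 ly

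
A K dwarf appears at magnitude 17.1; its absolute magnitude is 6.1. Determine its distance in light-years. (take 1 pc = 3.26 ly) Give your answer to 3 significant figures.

Distance modulus: m − M = 17.1 − (6.1) = 11.000
m − M = 5 log₁₀ d − 5
log₁₀ d = (m − M)/5 + 1 = 3.2000
d = 10^3.2000 = 1585 pc
= 5167 ly

d ≈ 5170 ly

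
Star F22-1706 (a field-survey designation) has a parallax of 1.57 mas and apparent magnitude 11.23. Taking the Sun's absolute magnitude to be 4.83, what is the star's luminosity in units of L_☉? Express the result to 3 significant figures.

d = 1/p = 1000/1.57 mas = 636.9 pc
M = m − 5 log₁₀ d + 5 = 11.23 − 5·2.8041 + 5 = 2.209
M − M_☉ = 2.209 − 4.83 = -2.621
L/L_☉ = 10^(−0.4 × -2.621) = 11.17

L/L_☉ ≈ 11.2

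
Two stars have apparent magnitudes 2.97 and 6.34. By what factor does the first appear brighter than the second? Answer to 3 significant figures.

22.3

Δm = 2.97 − (6.34) = -3.37
Flux ratio = 10^(−0.4 Δm) = 10^(−0.4 × -3.37) = 10^1.348 = 22.28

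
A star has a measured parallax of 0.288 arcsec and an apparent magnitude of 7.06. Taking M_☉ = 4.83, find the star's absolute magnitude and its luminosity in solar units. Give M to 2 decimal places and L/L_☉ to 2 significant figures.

M ≈ 9.36; L/L_☉ ≈ 0.015

d = 1/p = 1/0.288″ = 3.472 pc
M = m − 5 log₁₀ d + 5 = 7.06 − 5·0.5406 + 5 = 9.357
M − M_☉ = 9.357 − 4.83 = 4.527
L/L_☉ = 10^(−0.4 × 4.527) = 0.01546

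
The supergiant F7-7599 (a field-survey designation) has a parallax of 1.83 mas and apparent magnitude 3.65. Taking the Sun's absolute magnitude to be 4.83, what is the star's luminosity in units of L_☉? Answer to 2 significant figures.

d = 1/p = 1000/1.83 mas = 546.4 pc
M = m − 5 log₁₀ d + 5 = 3.65 − 5·2.7375 + 5 = -5.038
M − M_☉ = -5.038 − 4.83 = -9.868
L/L_☉ = 10^(−0.4 × -9.868) = 8853

L/L_☉ ≈ 8900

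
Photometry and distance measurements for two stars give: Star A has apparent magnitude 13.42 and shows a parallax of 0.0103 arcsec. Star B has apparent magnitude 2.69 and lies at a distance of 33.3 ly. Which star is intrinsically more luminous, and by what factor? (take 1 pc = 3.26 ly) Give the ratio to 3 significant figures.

Star A: d = 1/p = 1/0.0103″ = 97.09 pc
Star A: M = m − 5 log₁₀ d + 5 = 13.42 − 5·1.9872 + 5 = 8.484
Star B: d = 33.3 ly / 3.26 = 10.21 pc
Star B: M = m − 5 log₁₀ d + 5 = 2.69 − 5·1.0092 + 5 = 2.644
ΔM = M_A − M_B = 8.484 − (2.644) = 5.840; smaller M is more luminous → Star B.
L ratio = 10^(0.4 |ΔM|) = 10^2.336 = 216.8

Star B is more luminous, by a factor of 217.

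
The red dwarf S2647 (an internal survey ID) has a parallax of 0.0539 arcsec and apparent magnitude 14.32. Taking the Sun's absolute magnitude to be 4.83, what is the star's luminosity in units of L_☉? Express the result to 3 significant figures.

d = 1/p = 1/0.0539″ = 18.55 pc
M = m − 5 log₁₀ d + 5 = 14.32 − 5·1.2684 + 5 = 12.978
M − M_☉ = 12.978 − 4.83 = 8.148
L/L_☉ = 10^(−0.4 × 8.148) = 5.506×10^-4

L/L_☉ ≈ 5.51×10^-4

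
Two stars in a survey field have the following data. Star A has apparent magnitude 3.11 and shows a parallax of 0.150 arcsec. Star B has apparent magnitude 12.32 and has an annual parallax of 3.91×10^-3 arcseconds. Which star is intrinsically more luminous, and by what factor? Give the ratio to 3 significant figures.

Star A: d = 1/p = 1/0.150″ = 6.667 pc
Star A: M = m − 5 log₁₀ d + 5 = 3.11 − 5·0.8239 + 5 = 3.990
Star B: d = 1/p = 1/3.91×10^-3″ = 255.8 pc
Star B: M = m − 5 log₁₀ d + 5 = 12.32 − 5·2.4078 + 5 = 5.281
ΔM = M_A − M_B = 3.990 − (5.281) = -1.290; smaller M is more luminous → Star A.
L ratio = 10^(0.4 |ΔM|) = 10^0.516 = 3.282

Star A is more luminous, by a factor of 3.28.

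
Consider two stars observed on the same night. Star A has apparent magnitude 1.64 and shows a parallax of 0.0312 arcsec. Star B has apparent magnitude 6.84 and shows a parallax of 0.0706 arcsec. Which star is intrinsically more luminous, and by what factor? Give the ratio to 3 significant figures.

Star A is more luminous, by a factor of 616.

Star A: d = 1/p = 1/0.0312″ = 32.05 pc
Star A: M = m − 5 log₁₀ d + 5 = 1.64 − 5·1.5058 + 5 = -0.889
Star B: d = 1/p = 1/0.0706″ = 14.16 pc
Star B: M = m − 5 log₁₀ d + 5 = 6.84 − 5·1.1512 + 5 = 6.084
ΔM = M_A − M_B = -0.889 − (6.084) = -6.973; smaller M is more luminous → Star A.
L ratio = 10^(0.4 |ΔM|) = 10^2.789 = 615.6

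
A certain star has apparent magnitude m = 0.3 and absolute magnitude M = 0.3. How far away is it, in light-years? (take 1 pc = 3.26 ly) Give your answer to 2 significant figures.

d ≈ 33 ly

Distance modulus: m − M = 0.3 − (0.3) = 0.000
m − M = 5 log₁₀ d − 5
log₁₀ d = (m − M)/5 + 1 = 1.0000
d = 10^1.0000 = 10.00 pc
= 32.60 ly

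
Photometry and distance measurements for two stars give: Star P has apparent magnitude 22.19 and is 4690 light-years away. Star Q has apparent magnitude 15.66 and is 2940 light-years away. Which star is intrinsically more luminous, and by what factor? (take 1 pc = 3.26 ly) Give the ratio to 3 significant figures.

Star P: d = 4690 ly / 3.26 = 1439 pc
Star P: M = m − 5 log₁₀ d + 5 = 22.19 − 5·3.1580 + 5 = 11.400
Star Q: d = 2940 ly / 3.26 = 901.8 pc
Star Q: M = m − 5 log₁₀ d + 5 = 15.66 − 5·2.9551 + 5 = 5.884
ΔM = M_P − M_Q = 11.400 − (5.884) = 5.516; smaller M is more luminous → Star Q.
L ratio = 10^(0.4 |ΔM|) = 10^2.206 = 160.8

Star Q is more luminous, by a factor of 161.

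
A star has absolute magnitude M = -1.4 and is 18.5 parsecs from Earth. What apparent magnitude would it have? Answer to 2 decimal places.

m = M + 5 log₁₀ d − 5 = -1.4 + 5·1.2672 − 5 = -0.064

m ≈ -0.06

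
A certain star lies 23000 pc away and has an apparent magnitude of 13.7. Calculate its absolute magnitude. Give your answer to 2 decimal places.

M ≈ -3.11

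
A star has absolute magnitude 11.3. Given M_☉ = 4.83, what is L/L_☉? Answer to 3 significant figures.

M − M_☉ = 11.3 − 4.83 = 6.470
L/L_☉ = 10^(−0.4 (M − M_☉)) = 10^-2.588 = 2.582×10^-3

L/L_☉ ≈ 2.58×10^-3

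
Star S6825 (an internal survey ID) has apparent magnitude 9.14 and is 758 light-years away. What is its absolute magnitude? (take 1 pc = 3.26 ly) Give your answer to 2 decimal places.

M ≈ 2.31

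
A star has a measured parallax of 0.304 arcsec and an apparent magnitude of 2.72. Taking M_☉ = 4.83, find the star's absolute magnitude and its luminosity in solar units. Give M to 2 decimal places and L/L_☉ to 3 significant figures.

M ≈ 5.13; L/L_☉ ≈ 0.756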